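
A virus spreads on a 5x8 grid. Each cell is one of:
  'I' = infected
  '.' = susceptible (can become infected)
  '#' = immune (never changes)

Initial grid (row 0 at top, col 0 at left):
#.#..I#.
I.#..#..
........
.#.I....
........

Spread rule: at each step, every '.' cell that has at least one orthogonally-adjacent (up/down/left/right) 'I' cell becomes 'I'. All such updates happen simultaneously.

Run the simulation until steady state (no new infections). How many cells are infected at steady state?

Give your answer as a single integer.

Step 0 (initial): 3 infected
Step 1: +7 new -> 10 infected
Step 2: +11 new -> 21 infected
Step 3: +5 new -> 26 infected
Step 4: +3 new -> 29 infected
Step 5: +3 new -> 32 infected
Step 6: +1 new -> 33 infected
Step 7: +1 new -> 34 infected
Step 8: +0 new -> 34 infected

Answer: 34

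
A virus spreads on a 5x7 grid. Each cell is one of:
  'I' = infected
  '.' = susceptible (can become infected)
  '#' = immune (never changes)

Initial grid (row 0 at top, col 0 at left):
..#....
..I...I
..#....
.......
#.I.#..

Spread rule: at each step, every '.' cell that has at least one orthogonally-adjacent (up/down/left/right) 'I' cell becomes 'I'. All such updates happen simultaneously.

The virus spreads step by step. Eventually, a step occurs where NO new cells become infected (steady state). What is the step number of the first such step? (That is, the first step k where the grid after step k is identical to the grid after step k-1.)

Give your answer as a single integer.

Step 0 (initial): 3 infected
Step 1: +8 new -> 11 infected
Step 2: +11 new -> 22 infected
Step 3: +8 new -> 30 infected
Step 4: +1 new -> 31 infected
Step 5: +0 new -> 31 infected

Answer: 5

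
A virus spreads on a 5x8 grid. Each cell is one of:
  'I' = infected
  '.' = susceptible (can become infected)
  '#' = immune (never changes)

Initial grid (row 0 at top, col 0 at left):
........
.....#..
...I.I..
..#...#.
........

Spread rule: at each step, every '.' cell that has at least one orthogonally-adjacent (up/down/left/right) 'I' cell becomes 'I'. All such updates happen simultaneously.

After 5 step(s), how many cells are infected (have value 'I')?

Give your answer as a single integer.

Step 0 (initial): 2 infected
Step 1: +6 new -> 8 infected
Step 2: +9 new -> 17 infected
Step 3: +11 new -> 28 infected
Step 4: +7 new -> 35 infected
Step 5: +2 new -> 37 infected

Answer: 37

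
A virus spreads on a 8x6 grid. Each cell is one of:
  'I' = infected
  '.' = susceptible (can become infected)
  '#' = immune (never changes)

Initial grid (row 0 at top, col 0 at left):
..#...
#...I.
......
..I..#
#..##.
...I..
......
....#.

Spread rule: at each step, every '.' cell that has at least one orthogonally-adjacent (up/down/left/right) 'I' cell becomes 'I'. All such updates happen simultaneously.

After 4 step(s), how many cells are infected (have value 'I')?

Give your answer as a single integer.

Answer: 39

Derivation:
Step 0 (initial): 3 infected
Step 1: +11 new -> 14 infected
Step 2: +14 new -> 28 infected
Step 3: +7 new -> 35 infected
Step 4: +4 new -> 39 infected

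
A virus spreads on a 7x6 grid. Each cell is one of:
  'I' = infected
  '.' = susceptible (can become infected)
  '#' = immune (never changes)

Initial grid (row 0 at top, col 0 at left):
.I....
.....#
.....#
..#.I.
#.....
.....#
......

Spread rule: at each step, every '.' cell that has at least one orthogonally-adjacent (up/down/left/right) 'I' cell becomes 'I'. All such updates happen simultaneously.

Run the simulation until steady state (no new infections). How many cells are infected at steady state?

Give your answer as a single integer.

Answer: 37

Derivation:
Step 0 (initial): 2 infected
Step 1: +7 new -> 9 infected
Step 2: +9 new -> 18 infected
Step 3: +8 new -> 26 infected
Step 4: +6 new -> 32 infected
Step 5: +2 new -> 34 infected
Step 6: +2 new -> 36 infected
Step 7: +1 new -> 37 infected
Step 8: +0 new -> 37 infected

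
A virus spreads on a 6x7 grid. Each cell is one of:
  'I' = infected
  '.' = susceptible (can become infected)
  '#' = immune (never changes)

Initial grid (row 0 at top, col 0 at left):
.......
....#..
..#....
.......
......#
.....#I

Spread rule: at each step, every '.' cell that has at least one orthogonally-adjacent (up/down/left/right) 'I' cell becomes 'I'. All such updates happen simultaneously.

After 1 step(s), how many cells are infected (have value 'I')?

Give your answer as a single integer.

Step 0 (initial): 1 infected
Step 1: +0 new -> 1 infected

Answer: 1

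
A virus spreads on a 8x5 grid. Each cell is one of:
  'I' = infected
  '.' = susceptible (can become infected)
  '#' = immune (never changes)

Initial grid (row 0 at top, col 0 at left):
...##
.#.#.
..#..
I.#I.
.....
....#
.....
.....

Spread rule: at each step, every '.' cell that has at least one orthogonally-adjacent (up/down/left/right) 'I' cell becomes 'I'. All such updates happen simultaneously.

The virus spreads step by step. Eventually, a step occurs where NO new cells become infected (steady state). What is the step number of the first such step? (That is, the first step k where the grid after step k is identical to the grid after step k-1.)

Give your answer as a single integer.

Step 0 (initial): 2 infected
Step 1: +6 new -> 8 infected
Step 2: +8 new -> 16 infected
Step 3: +6 new -> 22 infected
Step 4: +6 new -> 28 infected
Step 5: +4 new -> 32 infected
Step 6: +1 new -> 33 infected
Step 7: +0 new -> 33 infected

Answer: 7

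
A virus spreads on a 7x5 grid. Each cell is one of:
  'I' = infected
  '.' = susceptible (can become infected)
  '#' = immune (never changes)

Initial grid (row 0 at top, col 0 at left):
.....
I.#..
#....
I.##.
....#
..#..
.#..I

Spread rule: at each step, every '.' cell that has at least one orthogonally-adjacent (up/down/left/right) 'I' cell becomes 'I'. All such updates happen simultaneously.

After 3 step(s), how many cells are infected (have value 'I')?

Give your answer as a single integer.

Answer: 21

Derivation:
Step 0 (initial): 3 infected
Step 1: +6 new -> 9 infected
Step 2: +6 new -> 15 infected
Step 3: +6 new -> 21 infected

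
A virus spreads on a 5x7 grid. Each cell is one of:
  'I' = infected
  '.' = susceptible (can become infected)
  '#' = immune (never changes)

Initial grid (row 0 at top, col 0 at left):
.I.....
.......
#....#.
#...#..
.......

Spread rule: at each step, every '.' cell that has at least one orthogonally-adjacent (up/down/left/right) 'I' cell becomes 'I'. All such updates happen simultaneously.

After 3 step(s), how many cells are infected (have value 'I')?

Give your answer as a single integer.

Step 0 (initial): 1 infected
Step 1: +3 new -> 4 infected
Step 2: +4 new -> 8 infected
Step 3: +4 new -> 12 infected

Answer: 12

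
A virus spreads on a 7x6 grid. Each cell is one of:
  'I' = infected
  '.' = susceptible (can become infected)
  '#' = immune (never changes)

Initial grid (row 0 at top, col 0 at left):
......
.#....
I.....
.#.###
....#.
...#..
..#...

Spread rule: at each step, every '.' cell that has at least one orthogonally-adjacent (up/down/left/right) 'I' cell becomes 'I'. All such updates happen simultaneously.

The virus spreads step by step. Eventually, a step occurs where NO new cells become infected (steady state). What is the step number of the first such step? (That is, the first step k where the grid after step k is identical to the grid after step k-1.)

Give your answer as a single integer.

Step 0 (initial): 1 infected
Step 1: +3 new -> 4 infected
Step 2: +3 new -> 7 infected
Step 3: +6 new -> 13 infected
Step 4: +6 new -> 19 infected
Step 5: +6 new -> 25 infected
Step 6: +2 new -> 27 infected
Step 7: +1 new -> 28 infected
Step 8: +0 new -> 28 infected

Answer: 8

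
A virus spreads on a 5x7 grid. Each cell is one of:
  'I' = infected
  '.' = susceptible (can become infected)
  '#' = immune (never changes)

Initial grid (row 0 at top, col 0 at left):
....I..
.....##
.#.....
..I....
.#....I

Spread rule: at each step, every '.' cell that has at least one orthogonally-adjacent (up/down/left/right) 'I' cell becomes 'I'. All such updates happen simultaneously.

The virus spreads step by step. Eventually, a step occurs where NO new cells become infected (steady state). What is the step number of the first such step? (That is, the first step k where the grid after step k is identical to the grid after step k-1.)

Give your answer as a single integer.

Step 0 (initial): 3 infected
Step 1: +9 new -> 12 infected
Step 2: +12 new -> 24 infected
Step 3: +5 new -> 29 infected
Step 4: +2 new -> 31 infected
Step 5: +0 new -> 31 infected

Answer: 5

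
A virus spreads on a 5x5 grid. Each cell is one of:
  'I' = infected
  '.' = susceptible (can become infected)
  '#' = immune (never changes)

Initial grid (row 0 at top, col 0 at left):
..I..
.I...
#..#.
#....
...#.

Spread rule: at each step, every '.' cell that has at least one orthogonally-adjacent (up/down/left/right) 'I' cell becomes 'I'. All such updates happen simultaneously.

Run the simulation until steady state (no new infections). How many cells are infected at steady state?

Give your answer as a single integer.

Step 0 (initial): 2 infected
Step 1: +5 new -> 7 infected
Step 2: +5 new -> 12 infected
Step 3: +3 new -> 15 infected
Step 4: +4 new -> 19 infected
Step 5: +1 new -> 20 infected
Step 6: +1 new -> 21 infected
Step 7: +0 new -> 21 infected

Answer: 21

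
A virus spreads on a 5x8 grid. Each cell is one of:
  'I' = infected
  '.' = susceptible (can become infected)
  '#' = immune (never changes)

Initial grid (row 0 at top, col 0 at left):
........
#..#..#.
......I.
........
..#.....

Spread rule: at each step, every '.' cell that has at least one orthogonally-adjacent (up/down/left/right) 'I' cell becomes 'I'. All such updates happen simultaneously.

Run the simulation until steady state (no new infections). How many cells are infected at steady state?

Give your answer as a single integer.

Step 0 (initial): 1 infected
Step 1: +3 new -> 4 infected
Step 2: +6 new -> 10 infected
Step 3: +7 new -> 17 infected
Step 4: +5 new -> 22 infected
Step 5: +5 new -> 27 infected
Step 6: +4 new -> 31 infected
Step 7: +3 new -> 34 infected
Step 8: +2 new -> 36 infected
Step 9: +0 new -> 36 infected

Answer: 36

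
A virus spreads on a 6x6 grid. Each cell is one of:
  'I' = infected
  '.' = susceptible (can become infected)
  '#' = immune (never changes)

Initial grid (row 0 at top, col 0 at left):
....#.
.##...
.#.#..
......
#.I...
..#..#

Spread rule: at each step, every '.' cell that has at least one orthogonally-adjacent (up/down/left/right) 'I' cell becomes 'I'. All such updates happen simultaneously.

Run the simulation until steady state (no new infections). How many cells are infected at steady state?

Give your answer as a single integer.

Answer: 28

Derivation:
Step 0 (initial): 1 infected
Step 1: +3 new -> 4 infected
Step 2: +6 new -> 10 infected
Step 3: +5 new -> 15 infected
Step 4: +3 new -> 18 infected
Step 5: +3 new -> 21 infected
Step 6: +3 new -> 24 infected
Step 7: +3 new -> 27 infected
Step 8: +1 new -> 28 infected
Step 9: +0 new -> 28 infected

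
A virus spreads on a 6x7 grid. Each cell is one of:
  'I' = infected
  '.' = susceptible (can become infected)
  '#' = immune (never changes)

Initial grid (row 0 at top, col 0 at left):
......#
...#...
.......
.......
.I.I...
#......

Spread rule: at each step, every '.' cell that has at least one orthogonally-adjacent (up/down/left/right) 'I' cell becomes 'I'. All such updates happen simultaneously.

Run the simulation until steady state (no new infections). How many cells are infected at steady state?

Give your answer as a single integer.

Step 0 (initial): 2 infected
Step 1: +7 new -> 9 infected
Step 2: +8 new -> 17 infected
Step 3: +7 new -> 24 infected
Step 4: +7 new -> 31 infected
Step 5: +5 new -> 36 infected
Step 6: +3 new -> 39 infected
Step 7: +0 new -> 39 infected

Answer: 39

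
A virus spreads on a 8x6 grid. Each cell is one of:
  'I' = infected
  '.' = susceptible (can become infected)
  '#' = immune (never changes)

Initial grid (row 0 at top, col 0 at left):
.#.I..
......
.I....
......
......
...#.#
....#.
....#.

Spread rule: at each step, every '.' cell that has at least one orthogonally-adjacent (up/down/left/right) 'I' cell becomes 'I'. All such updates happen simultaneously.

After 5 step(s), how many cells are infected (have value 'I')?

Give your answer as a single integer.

Answer: 35

Derivation:
Step 0 (initial): 2 infected
Step 1: +7 new -> 9 infected
Step 2: +8 new -> 17 infected
Step 3: +7 new -> 24 infected
Step 4: +6 new -> 30 infected
Step 5: +5 new -> 35 infected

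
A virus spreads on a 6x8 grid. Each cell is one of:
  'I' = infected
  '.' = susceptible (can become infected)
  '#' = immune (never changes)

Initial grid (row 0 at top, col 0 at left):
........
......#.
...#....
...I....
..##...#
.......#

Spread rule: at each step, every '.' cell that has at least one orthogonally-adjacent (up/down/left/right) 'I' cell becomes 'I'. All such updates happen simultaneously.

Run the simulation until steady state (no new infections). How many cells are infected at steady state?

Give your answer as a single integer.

Step 0 (initial): 1 infected
Step 1: +2 new -> 3 infected
Step 2: +5 new -> 8 infected
Step 3: +9 new -> 17 infected
Step 4: +13 new -> 30 infected
Step 5: +8 new -> 38 infected
Step 6: +3 new -> 41 infected
Step 7: +1 new -> 42 infected
Step 8: +0 new -> 42 infected

Answer: 42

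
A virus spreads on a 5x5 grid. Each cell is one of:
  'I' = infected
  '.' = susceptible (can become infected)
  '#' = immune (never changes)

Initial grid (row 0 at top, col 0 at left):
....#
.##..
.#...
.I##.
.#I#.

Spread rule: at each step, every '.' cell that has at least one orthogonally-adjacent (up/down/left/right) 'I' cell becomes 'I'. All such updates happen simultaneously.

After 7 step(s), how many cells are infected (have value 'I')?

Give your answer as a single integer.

Answer: 10

Derivation:
Step 0 (initial): 2 infected
Step 1: +1 new -> 3 infected
Step 2: +2 new -> 5 infected
Step 3: +1 new -> 6 infected
Step 4: +1 new -> 7 infected
Step 5: +1 new -> 8 infected
Step 6: +1 new -> 9 infected
Step 7: +1 new -> 10 infected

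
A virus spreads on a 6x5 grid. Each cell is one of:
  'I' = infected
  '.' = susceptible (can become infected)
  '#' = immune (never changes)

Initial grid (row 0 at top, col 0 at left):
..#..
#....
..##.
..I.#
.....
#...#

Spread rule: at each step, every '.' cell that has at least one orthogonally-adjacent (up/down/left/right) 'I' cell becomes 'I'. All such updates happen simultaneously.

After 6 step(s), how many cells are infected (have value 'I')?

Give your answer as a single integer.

Step 0 (initial): 1 infected
Step 1: +3 new -> 4 infected
Step 2: +5 new -> 9 infected
Step 3: +6 new -> 15 infected
Step 4: +2 new -> 17 infected
Step 5: +2 new -> 19 infected
Step 6: +2 new -> 21 infected

Answer: 21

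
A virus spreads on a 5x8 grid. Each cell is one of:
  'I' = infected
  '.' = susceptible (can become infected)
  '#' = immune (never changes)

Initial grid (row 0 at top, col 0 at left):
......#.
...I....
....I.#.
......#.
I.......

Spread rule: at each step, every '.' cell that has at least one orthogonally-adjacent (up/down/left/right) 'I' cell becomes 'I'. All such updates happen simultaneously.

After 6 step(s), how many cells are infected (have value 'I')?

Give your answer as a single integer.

Answer: 37

Derivation:
Step 0 (initial): 3 infected
Step 1: +8 new -> 11 infected
Step 2: +11 new -> 22 infected
Step 3: +8 new -> 30 infected
Step 4: +3 new -> 33 infected
Step 5: +3 new -> 36 infected
Step 6: +1 new -> 37 infected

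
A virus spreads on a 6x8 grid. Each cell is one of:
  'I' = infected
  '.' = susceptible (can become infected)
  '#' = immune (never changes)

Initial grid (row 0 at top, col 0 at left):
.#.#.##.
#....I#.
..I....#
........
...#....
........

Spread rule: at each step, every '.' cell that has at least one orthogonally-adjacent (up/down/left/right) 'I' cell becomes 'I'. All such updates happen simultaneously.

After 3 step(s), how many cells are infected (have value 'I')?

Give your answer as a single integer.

Step 0 (initial): 2 infected
Step 1: +6 new -> 8 infected
Step 2: +11 new -> 19 infected
Step 3: +6 new -> 25 infected

Answer: 25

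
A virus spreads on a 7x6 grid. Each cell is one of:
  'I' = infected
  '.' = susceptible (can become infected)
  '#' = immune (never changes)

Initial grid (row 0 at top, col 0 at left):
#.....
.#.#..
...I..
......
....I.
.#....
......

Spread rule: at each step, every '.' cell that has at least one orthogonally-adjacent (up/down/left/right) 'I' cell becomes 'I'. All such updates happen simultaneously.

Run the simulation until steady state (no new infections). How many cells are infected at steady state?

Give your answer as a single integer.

Step 0 (initial): 2 infected
Step 1: +7 new -> 9 infected
Step 2: +10 new -> 19 infected
Step 3: +9 new -> 28 infected
Step 4: +7 new -> 35 infected
Step 5: +2 new -> 37 infected
Step 6: +1 new -> 38 infected
Step 7: +0 new -> 38 infected

Answer: 38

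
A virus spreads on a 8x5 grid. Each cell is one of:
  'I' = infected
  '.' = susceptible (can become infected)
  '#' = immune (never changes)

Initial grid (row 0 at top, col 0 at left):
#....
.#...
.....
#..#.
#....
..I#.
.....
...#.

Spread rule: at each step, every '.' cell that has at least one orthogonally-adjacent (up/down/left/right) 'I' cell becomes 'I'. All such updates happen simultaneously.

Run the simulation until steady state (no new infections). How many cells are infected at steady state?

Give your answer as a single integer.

Answer: 33

Derivation:
Step 0 (initial): 1 infected
Step 1: +3 new -> 4 infected
Step 2: +7 new -> 11 infected
Step 3: +6 new -> 17 infected
Step 4: +7 new -> 24 infected
Step 5: +4 new -> 28 infected
Step 6: +4 new -> 32 infected
Step 7: +1 new -> 33 infected
Step 8: +0 new -> 33 infected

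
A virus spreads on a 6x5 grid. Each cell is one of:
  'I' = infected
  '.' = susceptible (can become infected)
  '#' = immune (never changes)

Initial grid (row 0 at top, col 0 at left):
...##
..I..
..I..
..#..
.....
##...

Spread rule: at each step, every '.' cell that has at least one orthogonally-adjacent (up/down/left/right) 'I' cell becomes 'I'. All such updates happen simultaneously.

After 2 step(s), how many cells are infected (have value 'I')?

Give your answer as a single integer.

Answer: 14

Derivation:
Step 0 (initial): 2 infected
Step 1: +5 new -> 7 infected
Step 2: +7 new -> 14 infected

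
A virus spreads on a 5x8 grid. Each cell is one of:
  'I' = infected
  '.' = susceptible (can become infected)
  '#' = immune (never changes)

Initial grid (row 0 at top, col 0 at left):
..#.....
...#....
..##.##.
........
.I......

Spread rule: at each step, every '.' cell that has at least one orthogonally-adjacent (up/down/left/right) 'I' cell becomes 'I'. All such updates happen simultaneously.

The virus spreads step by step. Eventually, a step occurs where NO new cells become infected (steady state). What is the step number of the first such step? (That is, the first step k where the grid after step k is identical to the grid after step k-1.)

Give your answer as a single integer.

Step 0 (initial): 1 infected
Step 1: +3 new -> 4 infected
Step 2: +4 new -> 8 infected
Step 3: +4 new -> 12 infected
Step 4: +5 new -> 17 infected
Step 5: +4 new -> 21 infected
Step 6: +3 new -> 24 infected
Step 7: +3 new -> 27 infected
Step 8: +4 new -> 31 infected
Step 9: +2 new -> 33 infected
Step 10: +1 new -> 34 infected
Step 11: +0 new -> 34 infected

Answer: 11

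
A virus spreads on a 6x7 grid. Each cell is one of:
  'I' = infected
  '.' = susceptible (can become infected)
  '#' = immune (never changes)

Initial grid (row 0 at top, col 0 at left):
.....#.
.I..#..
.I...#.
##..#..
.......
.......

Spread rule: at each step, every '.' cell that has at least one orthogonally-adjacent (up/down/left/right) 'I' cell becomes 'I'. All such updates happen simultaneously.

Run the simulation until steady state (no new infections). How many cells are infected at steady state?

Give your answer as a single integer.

Answer: 36

Derivation:
Step 0 (initial): 2 infected
Step 1: +5 new -> 7 infected
Step 2: +5 new -> 12 infected
Step 3: +4 new -> 16 infected
Step 4: +4 new -> 20 infected
Step 5: +4 new -> 24 infected
Step 6: +3 new -> 27 infected
Step 7: +3 new -> 30 infected
Step 8: +2 new -> 32 infected
Step 9: +1 new -> 33 infected
Step 10: +1 new -> 34 infected
Step 11: +2 new -> 36 infected
Step 12: +0 new -> 36 infected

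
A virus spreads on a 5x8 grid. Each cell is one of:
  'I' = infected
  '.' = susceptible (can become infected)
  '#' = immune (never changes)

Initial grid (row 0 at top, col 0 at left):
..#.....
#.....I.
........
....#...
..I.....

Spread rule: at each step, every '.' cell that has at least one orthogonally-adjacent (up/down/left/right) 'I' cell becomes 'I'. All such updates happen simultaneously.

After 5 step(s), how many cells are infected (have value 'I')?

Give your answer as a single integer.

Answer: 36

Derivation:
Step 0 (initial): 2 infected
Step 1: +7 new -> 9 infected
Step 2: +11 new -> 20 infected
Step 3: +11 new -> 31 infected
Step 4: +4 new -> 35 infected
Step 5: +1 new -> 36 infected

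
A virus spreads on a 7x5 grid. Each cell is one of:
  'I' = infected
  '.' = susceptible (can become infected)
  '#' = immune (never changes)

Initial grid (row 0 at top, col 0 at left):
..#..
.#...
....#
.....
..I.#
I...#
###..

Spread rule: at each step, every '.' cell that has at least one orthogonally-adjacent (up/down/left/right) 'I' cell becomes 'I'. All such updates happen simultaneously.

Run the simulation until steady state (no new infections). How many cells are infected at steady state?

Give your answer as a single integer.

Answer: 27

Derivation:
Step 0 (initial): 2 infected
Step 1: +6 new -> 8 infected
Step 2: +5 new -> 13 infected
Step 3: +6 new -> 19 infected
Step 4: +3 new -> 22 infected
Step 5: +3 new -> 25 infected
Step 6: +2 new -> 27 infected
Step 7: +0 new -> 27 infected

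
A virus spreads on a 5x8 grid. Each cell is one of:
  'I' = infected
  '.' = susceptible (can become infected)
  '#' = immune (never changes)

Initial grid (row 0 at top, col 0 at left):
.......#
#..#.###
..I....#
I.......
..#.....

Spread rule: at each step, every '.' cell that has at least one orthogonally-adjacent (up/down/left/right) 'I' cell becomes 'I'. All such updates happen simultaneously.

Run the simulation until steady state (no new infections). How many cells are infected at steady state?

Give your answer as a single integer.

Step 0 (initial): 2 infected
Step 1: +7 new -> 9 infected
Step 2: +5 new -> 14 infected
Step 3: +6 new -> 20 infected
Step 4: +5 new -> 25 infected
Step 5: +3 new -> 28 infected
Step 6: +3 new -> 31 infected
Step 7: +1 new -> 32 infected
Step 8: +0 new -> 32 infected

Answer: 32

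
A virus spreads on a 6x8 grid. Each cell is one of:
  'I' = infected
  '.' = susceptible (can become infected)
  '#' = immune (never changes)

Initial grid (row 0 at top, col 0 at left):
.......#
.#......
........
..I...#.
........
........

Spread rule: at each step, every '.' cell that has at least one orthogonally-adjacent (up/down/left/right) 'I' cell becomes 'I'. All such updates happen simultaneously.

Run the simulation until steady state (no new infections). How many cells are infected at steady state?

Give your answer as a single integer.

Step 0 (initial): 1 infected
Step 1: +4 new -> 5 infected
Step 2: +8 new -> 13 infected
Step 3: +9 new -> 22 infected
Step 4: +8 new -> 30 infected
Step 5: +6 new -> 36 infected
Step 6: +5 new -> 41 infected
Step 7: +4 new -> 45 infected
Step 8: +0 new -> 45 infected

Answer: 45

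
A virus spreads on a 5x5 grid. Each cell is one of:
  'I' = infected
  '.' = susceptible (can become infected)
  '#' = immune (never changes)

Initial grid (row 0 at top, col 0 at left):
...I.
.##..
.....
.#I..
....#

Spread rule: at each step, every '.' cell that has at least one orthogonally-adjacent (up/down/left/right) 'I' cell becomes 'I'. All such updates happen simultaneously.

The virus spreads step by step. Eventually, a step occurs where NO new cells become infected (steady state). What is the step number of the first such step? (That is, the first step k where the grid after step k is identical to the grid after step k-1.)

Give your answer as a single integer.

Step 0 (initial): 2 infected
Step 1: +6 new -> 8 infected
Step 2: +7 new -> 15 infected
Step 3: +4 new -> 19 infected
Step 4: +2 new -> 21 infected
Step 5: +0 new -> 21 infected

Answer: 5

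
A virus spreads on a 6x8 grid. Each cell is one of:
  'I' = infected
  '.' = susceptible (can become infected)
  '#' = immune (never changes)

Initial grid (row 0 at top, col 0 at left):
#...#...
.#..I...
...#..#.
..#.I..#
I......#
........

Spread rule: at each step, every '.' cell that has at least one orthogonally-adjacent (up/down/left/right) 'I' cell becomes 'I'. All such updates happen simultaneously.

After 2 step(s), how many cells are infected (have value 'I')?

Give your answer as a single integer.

Answer: 25

Derivation:
Step 0 (initial): 3 infected
Step 1: +9 new -> 12 infected
Step 2: +13 new -> 25 infected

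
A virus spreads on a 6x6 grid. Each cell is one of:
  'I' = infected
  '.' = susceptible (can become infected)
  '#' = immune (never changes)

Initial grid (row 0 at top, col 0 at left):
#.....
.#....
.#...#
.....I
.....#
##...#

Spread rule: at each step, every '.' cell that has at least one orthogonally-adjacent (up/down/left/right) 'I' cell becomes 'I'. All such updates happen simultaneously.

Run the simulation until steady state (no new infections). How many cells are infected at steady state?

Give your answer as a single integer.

Step 0 (initial): 1 infected
Step 1: +1 new -> 2 infected
Step 2: +3 new -> 5 infected
Step 3: +5 new -> 10 infected
Step 4: +7 new -> 17 infected
Step 5: +6 new -> 23 infected
Step 6: +3 new -> 26 infected
Step 7: +2 new -> 28 infected
Step 8: +0 new -> 28 infected

Answer: 28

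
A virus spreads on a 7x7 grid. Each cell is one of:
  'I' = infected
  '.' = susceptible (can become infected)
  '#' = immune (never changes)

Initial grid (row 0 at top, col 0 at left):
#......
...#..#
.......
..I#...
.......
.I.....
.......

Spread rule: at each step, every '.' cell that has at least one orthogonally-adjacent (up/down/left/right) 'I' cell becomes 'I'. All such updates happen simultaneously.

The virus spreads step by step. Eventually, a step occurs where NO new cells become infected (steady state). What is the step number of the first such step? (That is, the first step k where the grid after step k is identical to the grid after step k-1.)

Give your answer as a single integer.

Answer: 8

Derivation:
Step 0 (initial): 2 infected
Step 1: +7 new -> 9 infected
Step 2: +9 new -> 18 infected
Step 3: +7 new -> 25 infected
Step 4: +9 new -> 34 infected
Step 5: +7 new -> 41 infected
Step 6: +3 new -> 44 infected
Step 7: +1 new -> 45 infected
Step 8: +0 new -> 45 infected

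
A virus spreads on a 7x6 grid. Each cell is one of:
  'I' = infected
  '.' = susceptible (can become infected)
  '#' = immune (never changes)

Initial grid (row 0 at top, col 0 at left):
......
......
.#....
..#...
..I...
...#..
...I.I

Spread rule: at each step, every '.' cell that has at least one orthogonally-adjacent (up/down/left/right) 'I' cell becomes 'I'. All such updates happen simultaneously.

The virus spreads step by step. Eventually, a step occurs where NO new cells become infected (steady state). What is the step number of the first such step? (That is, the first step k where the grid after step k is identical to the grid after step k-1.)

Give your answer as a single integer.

Step 0 (initial): 3 infected
Step 1: +6 new -> 9 infected
Step 2: +8 new -> 17 infected
Step 3: +6 new -> 23 infected
Step 4: +5 new -> 28 infected
Step 5: +5 new -> 33 infected
Step 6: +5 new -> 38 infected
Step 7: +1 new -> 39 infected
Step 8: +0 new -> 39 infected

Answer: 8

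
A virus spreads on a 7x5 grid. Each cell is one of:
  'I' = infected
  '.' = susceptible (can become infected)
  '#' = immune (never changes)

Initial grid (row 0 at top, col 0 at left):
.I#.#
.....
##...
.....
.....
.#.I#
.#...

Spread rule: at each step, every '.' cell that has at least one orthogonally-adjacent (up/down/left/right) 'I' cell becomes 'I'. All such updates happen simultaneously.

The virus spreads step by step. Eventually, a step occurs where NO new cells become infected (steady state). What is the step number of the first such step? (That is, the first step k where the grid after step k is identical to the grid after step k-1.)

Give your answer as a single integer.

Step 0 (initial): 2 infected
Step 1: +5 new -> 7 infected
Step 2: +7 new -> 14 infected
Step 3: +6 new -> 20 infected
Step 4: +5 new -> 25 infected
Step 5: +2 new -> 27 infected
Step 6: +1 new -> 28 infected
Step 7: +0 new -> 28 infected

Answer: 7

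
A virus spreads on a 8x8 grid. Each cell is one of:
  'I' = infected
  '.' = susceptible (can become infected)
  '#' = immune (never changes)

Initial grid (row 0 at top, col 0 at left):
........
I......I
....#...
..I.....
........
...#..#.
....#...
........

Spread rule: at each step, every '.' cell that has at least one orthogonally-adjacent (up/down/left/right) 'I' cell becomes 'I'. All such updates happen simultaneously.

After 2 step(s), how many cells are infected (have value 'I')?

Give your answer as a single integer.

Answer: 26

Derivation:
Step 0 (initial): 3 infected
Step 1: +10 new -> 13 infected
Step 2: +13 new -> 26 infected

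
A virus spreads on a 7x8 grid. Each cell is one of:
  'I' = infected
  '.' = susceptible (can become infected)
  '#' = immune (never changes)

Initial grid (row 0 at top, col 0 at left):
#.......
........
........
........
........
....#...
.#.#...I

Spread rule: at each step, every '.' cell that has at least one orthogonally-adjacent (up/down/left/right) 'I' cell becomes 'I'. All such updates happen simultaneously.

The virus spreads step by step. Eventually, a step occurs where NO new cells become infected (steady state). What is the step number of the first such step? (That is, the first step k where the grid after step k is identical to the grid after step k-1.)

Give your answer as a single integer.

Step 0 (initial): 1 infected
Step 1: +2 new -> 3 infected
Step 2: +3 new -> 6 infected
Step 3: +4 new -> 10 infected
Step 4: +3 new -> 13 infected
Step 5: +4 new -> 17 infected
Step 6: +5 new -> 22 infected
Step 7: +6 new -> 28 infected
Step 8: +6 new -> 34 infected
Step 9: +7 new -> 41 infected
Step 10: +5 new -> 46 infected
Step 11: +4 new -> 50 infected
Step 12: +2 new -> 52 infected
Step 13: +0 new -> 52 infected

Answer: 13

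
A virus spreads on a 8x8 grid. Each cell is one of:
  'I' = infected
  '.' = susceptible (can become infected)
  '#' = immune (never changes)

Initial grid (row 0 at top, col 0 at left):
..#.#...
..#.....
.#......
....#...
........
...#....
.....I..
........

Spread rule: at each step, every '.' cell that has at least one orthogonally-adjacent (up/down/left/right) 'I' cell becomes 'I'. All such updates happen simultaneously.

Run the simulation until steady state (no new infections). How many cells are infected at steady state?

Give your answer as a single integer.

Step 0 (initial): 1 infected
Step 1: +4 new -> 5 infected
Step 2: +7 new -> 12 infected
Step 3: +7 new -> 19 infected
Step 4: +7 new -> 26 infected
Step 5: +9 new -> 35 infected
Step 6: +9 new -> 44 infected
Step 7: +6 new -> 50 infected
Step 8: +3 new -> 53 infected
Step 9: +1 new -> 54 infected
Step 10: +1 new -> 55 infected
Step 11: +2 new -> 57 infected
Step 12: +1 new -> 58 infected
Step 13: +0 new -> 58 infected

Answer: 58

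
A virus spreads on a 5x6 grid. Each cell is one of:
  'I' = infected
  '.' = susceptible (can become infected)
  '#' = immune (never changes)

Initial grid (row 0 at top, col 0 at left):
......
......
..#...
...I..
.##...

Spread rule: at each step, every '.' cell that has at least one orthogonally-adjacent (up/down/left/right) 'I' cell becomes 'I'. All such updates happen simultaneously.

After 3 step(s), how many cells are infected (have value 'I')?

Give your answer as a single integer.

Answer: 17

Derivation:
Step 0 (initial): 1 infected
Step 1: +4 new -> 5 infected
Step 2: +5 new -> 10 infected
Step 3: +7 new -> 17 infected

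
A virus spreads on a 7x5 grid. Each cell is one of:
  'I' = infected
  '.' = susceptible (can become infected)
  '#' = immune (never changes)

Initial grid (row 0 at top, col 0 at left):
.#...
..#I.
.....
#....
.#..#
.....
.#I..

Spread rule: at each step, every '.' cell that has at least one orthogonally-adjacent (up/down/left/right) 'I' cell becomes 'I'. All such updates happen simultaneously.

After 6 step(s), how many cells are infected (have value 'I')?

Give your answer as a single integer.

Step 0 (initial): 2 infected
Step 1: +5 new -> 7 infected
Step 2: +9 new -> 16 infected
Step 3: +6 new -> 22 infected
Step 4: +5 new -> 27 infected
Step 5: +1 new -> 28 infected
Step 6: +1 new -> 29 infected

Answer: 29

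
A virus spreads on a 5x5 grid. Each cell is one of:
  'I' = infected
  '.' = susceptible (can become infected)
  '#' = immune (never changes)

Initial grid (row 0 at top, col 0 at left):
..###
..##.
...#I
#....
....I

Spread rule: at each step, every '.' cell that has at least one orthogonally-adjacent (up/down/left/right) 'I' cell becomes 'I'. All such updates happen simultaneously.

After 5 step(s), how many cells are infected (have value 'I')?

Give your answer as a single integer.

Step 0 (initial): 2 infected
Step 1: +3 new -> 5 infected
Step 2: +2 new -> 7 infected
Step 3: +2 new -> 9 infected
Step 4: +3 new -> 12 infected
Step 5: +1 new -> 13 infected

Answer: 13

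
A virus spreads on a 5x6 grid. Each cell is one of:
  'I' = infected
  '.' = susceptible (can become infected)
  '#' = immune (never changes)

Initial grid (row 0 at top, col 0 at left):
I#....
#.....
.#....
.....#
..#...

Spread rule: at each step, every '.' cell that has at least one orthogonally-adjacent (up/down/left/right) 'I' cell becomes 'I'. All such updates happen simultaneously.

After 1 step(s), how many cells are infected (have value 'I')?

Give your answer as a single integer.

Answer: 1

Derivation:
Step 0 (initial): 1 infected
Step 1: +0 new -> 1 infected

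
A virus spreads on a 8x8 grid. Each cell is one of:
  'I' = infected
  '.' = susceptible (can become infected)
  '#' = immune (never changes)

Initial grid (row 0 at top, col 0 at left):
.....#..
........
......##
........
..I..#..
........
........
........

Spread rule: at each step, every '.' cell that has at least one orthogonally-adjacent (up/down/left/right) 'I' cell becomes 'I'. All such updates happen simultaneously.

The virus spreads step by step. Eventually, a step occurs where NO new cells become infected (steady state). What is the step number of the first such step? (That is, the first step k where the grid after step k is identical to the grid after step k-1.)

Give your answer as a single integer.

Answer: 10

Derivation:
Step 0 (initial): 1 infected
Step 1: +4 new -> 5 infected
Step 2: +8 new -> 13 infected
Step 3: +10 new -> 23 infected
Step 4: +11 new -> 34 infected
Step 5: +10 new -> 44 infected
Step 6: +8 new -> 52 infected
Step 7: +4 new -> 56 infected
Step 8: +3 new -> 59 infected
Step 9: +1 new -> 60 infected
Step 10: +0 new -> 60 infected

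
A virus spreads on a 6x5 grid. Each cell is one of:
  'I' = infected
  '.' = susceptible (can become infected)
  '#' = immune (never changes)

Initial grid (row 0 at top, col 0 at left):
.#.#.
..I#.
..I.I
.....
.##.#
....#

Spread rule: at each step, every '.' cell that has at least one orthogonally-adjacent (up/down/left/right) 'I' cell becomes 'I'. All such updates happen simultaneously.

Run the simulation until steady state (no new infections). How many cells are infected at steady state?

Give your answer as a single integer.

Step 0 (initial): 3 infected
Step 1: +7 new -> 10 infected
Step 2: +5 new -> 15 infected
Step 3: +3 new -> 18 infected
Step 4: +2 new -> 20 infected
Step 5: +2 new -> 22 infected
Step 6: +1 new -> 23 infected
Step 7: +0 new -> 23 infected

Answer: 23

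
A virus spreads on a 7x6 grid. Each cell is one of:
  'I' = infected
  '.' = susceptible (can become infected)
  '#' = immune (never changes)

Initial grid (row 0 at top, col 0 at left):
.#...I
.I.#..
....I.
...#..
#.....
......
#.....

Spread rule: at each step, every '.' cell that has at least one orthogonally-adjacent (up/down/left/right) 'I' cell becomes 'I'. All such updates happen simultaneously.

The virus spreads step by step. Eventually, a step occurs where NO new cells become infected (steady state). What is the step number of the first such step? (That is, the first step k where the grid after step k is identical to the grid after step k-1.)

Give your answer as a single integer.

Step 0 (initial): 3 infected
Step 1: +9 new -> 12 infected
Step 2: +8 new -> 20 infected
Step 3: +6 new -> 26 infected
Step 4: +5 new -> 31 infected
Step 5: +5 new -> 36 infected
Step 6: +1 new -> 37 infected
Step 7: +0 new -> 37 infected

Answer: 7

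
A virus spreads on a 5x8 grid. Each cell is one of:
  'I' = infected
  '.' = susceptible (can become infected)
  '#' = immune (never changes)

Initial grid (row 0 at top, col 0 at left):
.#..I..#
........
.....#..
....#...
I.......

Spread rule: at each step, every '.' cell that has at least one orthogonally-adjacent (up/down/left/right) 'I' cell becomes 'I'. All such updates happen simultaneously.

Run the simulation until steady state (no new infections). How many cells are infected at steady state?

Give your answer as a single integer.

Step 0 (initial): 2 infected
Step 1: +5 new -> 7 infected
Step 2: +8 new -> 15 infected
Step 3: +7 new -> 22 infected
Step 4: +7 new -> 29 infected
Step 5: +3 new -> 32 infected
Step 6: +3 new -> 35 infected
Step 7: +1 new -> 36 infected
Step 8: +0 new -> 36 infected

Answer: 36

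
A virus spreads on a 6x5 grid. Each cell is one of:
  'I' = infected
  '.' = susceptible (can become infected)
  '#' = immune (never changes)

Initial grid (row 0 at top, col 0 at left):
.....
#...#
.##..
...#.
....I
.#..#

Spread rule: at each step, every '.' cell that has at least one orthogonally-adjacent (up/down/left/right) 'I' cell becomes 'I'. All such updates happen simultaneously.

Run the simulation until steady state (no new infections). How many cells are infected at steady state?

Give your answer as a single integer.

Answer: 23

Derivation:
Step 0 (initial): 1 infected
Step 1: +2 new -> 3 infected
Step 2: +3 new -> 6 infected
Step 3: +4 new -> 10 infected
Step 4: +3 new -> 13 infected
Step 5: +4 new -> 17 infected
Step 6: +4 new -> 21 infected
Step 7: +1 new -> 22 infected
Step 8: +1 new -> 23 infected
Step 9: +0 new -> 23 infected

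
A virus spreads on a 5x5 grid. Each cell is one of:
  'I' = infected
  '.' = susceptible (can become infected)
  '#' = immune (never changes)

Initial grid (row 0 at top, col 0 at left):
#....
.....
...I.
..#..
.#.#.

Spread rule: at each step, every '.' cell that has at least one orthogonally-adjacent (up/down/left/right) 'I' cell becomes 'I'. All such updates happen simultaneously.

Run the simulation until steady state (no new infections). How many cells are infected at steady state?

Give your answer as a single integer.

Step 0 (initial): 1 infected
Step 1: +4 new -> 5 infected
Step 2: +5 new -> 10 infected
Step 3: +6 new -> 16 infected
Step 4: +3 new -> 19 infected
Step 5: +1 new -> 20 infected
Step 6: +0 new -> 20 infected

Answer: 20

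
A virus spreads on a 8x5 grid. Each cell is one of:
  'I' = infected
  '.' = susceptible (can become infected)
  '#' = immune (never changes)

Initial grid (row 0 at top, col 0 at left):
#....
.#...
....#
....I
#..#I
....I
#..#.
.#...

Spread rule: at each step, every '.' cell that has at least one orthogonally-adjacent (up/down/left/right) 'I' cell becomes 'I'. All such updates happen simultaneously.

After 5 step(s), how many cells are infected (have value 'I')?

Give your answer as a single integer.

Step 0 (initial): 3 infected
Step 1: +3 new -> 6 infected
Step 2: +4 new -> 10 infected
Step 3: +7 new -> 17 infected
Step 4: +9 new -> 26 infected
Step 5: +3 new -> 29 infected

Answer: 29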